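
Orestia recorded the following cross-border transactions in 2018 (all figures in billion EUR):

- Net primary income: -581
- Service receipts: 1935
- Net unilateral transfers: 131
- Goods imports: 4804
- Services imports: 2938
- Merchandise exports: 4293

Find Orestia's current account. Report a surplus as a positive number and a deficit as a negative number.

-1964

Goods balance = 4293 - 4804 = -511
Services balance = 1935 - 2938 = -1003
Trade balance (goods + services) = -511 + (-1003) = -1514
Net primary income = -581
Net secondary income = 131
Current account = -1514 + (-581) + 131 = -1964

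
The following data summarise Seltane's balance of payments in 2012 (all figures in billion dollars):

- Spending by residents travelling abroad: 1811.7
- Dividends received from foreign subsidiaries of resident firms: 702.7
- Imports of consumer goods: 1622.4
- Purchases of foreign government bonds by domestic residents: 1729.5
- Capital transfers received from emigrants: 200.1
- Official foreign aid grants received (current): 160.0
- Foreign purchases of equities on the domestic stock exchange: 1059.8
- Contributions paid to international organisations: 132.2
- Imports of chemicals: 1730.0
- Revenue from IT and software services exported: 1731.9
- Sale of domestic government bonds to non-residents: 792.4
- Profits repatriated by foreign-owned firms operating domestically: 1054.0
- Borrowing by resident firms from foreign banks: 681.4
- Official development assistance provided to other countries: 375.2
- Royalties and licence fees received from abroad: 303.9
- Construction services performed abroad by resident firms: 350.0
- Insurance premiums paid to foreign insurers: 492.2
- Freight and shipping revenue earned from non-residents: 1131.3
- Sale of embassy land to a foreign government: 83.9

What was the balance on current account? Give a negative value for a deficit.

-2837.9

Goods: -1622.4 - 1730.0 = -3352.4
Services: -492.2 - 1811.7 + 350.0 + 1131.3 + 1731.9 + 303.9 = 1213.2
Primary income: -1054.0 + 702.7 = -351.3
Secondary income: -375.2 - 132.2 + 160.0 = -347.4
Current account = (-3352.4) + 1213.2 + (-351.3) + (-347.4) = -2837.9
(Excluded from the current account — financial account: purchases of foreign government bonds by domestic residents 1729.5, foreign purchases of equities on the domestic stock exchange 1059.8, sale of domestic government bonds to non-residents 792.4, borrowing by resident firms from foreign banks 681.4; capital account: capital transfers received from emigrants 200.1, sale of embassy land to a foreign government 83.9.)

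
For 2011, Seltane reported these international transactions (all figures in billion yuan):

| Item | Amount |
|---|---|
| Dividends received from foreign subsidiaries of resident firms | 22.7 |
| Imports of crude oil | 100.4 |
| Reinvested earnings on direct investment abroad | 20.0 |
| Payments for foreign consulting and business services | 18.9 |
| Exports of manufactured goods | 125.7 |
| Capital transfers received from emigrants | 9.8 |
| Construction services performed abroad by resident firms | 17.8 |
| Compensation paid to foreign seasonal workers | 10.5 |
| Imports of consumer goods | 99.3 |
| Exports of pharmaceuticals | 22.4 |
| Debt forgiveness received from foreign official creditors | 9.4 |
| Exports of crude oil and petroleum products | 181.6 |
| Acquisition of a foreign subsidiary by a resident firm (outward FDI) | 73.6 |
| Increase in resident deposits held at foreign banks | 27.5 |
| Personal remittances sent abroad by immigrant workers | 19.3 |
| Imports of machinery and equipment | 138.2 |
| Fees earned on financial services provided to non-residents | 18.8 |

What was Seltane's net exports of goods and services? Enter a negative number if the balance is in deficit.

Goods: -138.2 + 125.7 + 181.6 + 22.4 - 99.3 - 100.4 = -8.2
Services: 17.8 + 18.8 - 18.9 = 17.7
Trade balance = -8.2 + 17.7 = 9.5
(Excluded from the trade balance — primary income: dividends received from foreign subsidiaries of resident firms 22.7, reinvested earnings on direct investment abroad 20.0, compensation paid to foreign seasonal workers 10.5; capital account: capital transfers received from emigrants 9.8, debt forgiveness received from foreign official creditors 9.4; financial account: acquisition of a foreign subsidiary by a resident firm (outward FDI) 73.6, increase in resident deposits held at foreign banks 27.5; secondary income: personal remittances sent abroad by immigrant workers 19.3.)

9.5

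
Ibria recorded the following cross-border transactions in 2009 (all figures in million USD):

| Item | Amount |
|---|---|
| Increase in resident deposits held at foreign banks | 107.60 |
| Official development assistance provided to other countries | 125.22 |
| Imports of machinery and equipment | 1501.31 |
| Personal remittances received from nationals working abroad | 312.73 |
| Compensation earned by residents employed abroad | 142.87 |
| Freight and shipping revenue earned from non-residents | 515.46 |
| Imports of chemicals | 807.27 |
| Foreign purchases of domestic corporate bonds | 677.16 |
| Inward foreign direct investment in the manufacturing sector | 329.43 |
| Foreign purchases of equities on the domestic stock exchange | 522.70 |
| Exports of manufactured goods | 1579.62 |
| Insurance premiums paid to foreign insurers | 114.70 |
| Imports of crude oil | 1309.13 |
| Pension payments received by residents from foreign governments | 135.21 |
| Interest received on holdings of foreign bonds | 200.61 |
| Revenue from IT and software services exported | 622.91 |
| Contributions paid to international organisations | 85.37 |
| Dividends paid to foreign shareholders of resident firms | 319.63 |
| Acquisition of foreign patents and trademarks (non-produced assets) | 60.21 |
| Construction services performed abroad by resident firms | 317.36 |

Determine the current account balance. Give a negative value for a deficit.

-435.86

Goods: 1579.62 - 1309.13 - 1501.31 - 807.27 = -2038.09
Services: -114.70 + 317.36 + 622.91 + 515.46 = 1341.03
Primary income: -319.63 + 200.61 + 142.87 = 23.85
Secondary income: -85.37 + 312.73 - 125.22 + 135.21 = 237.35
Current account = (-2038.09) + 1341.03 + 23.85 + 237.35 = -435.86
(Excluded from the current account — financial account: increase in resident deposits held at foreign banks 107.60, foreign purchases of domestic corporate bonds 677.16, inward foreign direct investment in the manufacturing sector 329.43, foreign purchases of equities on the domestic stock exchange 522.70; capital account: acquisition of foreign patents and trademarks (non-produced assets) 60.21.)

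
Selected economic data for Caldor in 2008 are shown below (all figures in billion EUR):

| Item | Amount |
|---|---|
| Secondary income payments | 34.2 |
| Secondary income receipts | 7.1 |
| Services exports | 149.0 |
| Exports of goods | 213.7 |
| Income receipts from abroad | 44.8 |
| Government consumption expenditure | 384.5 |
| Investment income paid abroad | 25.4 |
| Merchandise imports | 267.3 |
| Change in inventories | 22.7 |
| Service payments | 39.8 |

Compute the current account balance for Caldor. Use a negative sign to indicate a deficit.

Goods balance = 213.7 - 267.3 = -53.6
Services balance = 149.0 - 39.8 = 109.2
Trade balance (goods + services) = -53.6 + 109.2 = 55.6
Net primary income = 44.8 - 25.4 = 19.4
Net secondary income = 7.1 - 34.2 = -27.1
Current account = 55.6 + 19.4 + (-27.1) = 47.9

47.9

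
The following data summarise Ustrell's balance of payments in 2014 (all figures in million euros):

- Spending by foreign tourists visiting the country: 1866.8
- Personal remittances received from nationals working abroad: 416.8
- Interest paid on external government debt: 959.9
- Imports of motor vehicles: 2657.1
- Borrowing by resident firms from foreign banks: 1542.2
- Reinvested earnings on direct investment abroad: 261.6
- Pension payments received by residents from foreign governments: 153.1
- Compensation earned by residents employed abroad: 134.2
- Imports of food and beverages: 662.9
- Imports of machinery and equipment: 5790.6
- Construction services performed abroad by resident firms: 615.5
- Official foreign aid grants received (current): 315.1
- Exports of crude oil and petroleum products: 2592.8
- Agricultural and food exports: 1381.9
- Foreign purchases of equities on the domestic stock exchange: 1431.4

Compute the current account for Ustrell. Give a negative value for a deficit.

Goods: -5790.6 + 1381.9 + 2592.8 - 662.9 - 2657.1 = -5135.9
Services: 1866.8 + 615.5 = 2482.3
Primary income: -959.9 + 134.2 + 261.6 = -564.1
Secondary income: 315.1 + 153.1 + 416.8 = 885.0
Current account = (-5135.9) + 2482.3 + (-564.1) + 885.0 = -2332.7
(Excluded from the current account — financial account: borrowing by resident firms from foreign banks 1542.2, foreign purchases of equities on the domestic stock exchange 1431.4.)

-2332.7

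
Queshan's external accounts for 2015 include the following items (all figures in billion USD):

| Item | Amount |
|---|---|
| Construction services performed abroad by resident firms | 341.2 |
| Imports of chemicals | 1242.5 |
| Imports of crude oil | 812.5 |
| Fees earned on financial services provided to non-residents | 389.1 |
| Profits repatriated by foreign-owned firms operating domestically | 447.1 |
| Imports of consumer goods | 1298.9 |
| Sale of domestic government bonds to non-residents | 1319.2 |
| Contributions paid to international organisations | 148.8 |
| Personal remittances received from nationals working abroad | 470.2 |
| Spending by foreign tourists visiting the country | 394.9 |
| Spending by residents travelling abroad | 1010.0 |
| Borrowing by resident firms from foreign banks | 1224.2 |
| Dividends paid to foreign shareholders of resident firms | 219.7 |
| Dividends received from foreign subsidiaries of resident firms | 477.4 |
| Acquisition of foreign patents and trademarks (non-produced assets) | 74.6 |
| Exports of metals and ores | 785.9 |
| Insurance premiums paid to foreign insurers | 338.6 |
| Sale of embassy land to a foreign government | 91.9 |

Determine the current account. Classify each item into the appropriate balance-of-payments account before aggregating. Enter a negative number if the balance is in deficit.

Goods: -1298.9 - 812.5 + 785.9 - 1242.5 = -2568.0
Services: 389.1 + 394.9 - 1010.0 + 341.2 - 338.6 = -223.4
Primary income: 477.4 - 219.7 - 447.1 = -189.4
Secondary income: 470.2 - 148.8 = 321.4
Current account = (-2568.0) + (-223.4) + (-189.4) + 321.4 = -2659.4
(Excluded from the current account — financial account: sale of domestic government bonds to non-residents 1319.2, borrowing by resident firms from foreign banks 1224.2; capital account: acquisition of foreign patents and trademarks (non-produced assets) 74.6, sale of embassy land to a foreign government 91.9.)

-2659.4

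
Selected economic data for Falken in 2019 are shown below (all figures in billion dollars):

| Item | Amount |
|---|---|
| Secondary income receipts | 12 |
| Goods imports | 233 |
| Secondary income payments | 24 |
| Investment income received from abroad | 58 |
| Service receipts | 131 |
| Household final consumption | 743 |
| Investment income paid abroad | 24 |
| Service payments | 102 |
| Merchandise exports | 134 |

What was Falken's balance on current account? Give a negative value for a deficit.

Goods balance = 134 - 233 = -99
Services balance = 131 - 102 = 29
Trade balance (goods + services) = -99 + 29 = -70
Net primary income = 58 - 24 = 34
Net secondary income = 12 - 24 = -12
Current account = -70 + 34 + (-12) = -48

-48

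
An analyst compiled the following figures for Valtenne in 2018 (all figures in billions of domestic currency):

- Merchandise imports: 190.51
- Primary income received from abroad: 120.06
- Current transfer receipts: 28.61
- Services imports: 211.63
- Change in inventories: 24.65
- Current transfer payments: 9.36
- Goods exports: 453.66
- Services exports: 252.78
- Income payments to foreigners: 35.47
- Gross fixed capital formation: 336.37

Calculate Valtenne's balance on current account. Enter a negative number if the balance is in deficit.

Goods balance = 453.66 - 190.51 = 263.15
Services balance = 252.78 - 211.63 = 41.15
Trade balance (goods + services) = 263.15 + 41.15 = 304.30
Net primary income = 120.06 - 35.47 = 84.59
Net secondary income = 28.61 - 9.36 = 19.25
Current account = 304.30 + 84.59 + 19.25 = 408.14

408.14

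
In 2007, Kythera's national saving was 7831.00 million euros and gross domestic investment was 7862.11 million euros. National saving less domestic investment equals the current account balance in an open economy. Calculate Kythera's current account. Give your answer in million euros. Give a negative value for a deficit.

S - I = CA (net lending to the rest of the world).
CA = S - I = 7831.00 - 7862.11 = -31.11

-31.11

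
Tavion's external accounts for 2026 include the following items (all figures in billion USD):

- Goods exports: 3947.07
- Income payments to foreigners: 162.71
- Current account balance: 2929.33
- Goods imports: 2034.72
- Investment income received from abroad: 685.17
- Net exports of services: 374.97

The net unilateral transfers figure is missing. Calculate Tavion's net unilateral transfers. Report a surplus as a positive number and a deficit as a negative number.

119.55

Current account = goods balance + services balance + net primary income + net secondary income
Sum of the known components = 2809.78
Net unilateral transfers = CA - (known components) = 2929.33 - 2809.78 = 119.55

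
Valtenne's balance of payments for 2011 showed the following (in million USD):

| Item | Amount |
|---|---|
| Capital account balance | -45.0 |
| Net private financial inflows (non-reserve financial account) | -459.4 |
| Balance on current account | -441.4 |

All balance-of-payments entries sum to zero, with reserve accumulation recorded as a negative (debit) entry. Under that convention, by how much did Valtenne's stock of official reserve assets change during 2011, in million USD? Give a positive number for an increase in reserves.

-945.8

Official reserve transactions balance = -((-441.4) + (-45.0) + (-459.4)) = 945.8
An accumulation of reserves is recorded as a debit (negative entry), so the change in the stock of reserves is the negative of that balance.
Change in official reserves = -(945.8) = -945.8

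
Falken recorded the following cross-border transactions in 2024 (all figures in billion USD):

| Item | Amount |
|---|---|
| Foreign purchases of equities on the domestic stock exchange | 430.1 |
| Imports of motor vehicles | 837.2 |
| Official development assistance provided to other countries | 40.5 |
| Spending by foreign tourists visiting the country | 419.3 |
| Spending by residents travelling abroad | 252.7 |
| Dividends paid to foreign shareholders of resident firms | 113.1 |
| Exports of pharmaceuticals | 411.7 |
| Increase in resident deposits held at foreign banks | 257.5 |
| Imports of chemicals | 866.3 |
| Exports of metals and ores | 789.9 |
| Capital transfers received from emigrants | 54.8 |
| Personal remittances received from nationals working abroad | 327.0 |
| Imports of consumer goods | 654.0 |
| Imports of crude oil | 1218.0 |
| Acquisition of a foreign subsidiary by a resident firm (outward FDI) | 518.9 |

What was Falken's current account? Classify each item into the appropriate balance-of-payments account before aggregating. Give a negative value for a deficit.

Goods: -837.2 + 411.7 - 866.3 + 789.9 - 1218.0 - 654.0 = -2373.9
Services: 419.3 - 252.7 = 166.6
Primary income: -113.1
Secondary income: -40.5 + 327.0 = 286.5
Current account = (-2373.9) + 166.6 + (-113.1) + 286.5 = -2033.9
(Excluded from the current account — financial account: foreign purchases of equities on the domestic stock exchange 430.1, increase in resident deposits held at foreign banks 257.5, acquisition of a foreign subsidiary by a resident firm (outward FDI) 518.9; capital account: capital transfers received from emigrants 54.8.)

-2033.9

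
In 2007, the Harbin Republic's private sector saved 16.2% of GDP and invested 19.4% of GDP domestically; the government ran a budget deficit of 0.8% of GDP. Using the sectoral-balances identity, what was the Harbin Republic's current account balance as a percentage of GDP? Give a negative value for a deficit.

By the sectoral-balances identity, CA = (S_private - I) + (T - G).
Private balance = 16.2 - 19.4 = -3.2
Government balance (T - G) = -0.8
CA = -3.2 + (-0.8) = -4.0

-4.0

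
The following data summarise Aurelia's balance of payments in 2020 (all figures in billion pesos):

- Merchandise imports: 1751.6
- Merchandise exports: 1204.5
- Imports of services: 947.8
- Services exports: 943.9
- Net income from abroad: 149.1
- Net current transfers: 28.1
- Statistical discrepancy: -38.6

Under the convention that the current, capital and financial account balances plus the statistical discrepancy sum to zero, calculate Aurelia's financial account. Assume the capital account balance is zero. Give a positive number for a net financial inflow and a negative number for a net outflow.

412.4

Goods balance = 1204.5 - 1751.6 = -547.1
Services balance = 943.9 - 947.8 = -3.9
Trade balance (goods + services) = -547.1 + (-3.9) = -551.0
Net primary income = 149.1
Net secondary income = 28.1
Current account = -551.0 + 149.1 + 28.1 = -373.8
Financial account = -(-373.8 + (-38.6)) = 412.4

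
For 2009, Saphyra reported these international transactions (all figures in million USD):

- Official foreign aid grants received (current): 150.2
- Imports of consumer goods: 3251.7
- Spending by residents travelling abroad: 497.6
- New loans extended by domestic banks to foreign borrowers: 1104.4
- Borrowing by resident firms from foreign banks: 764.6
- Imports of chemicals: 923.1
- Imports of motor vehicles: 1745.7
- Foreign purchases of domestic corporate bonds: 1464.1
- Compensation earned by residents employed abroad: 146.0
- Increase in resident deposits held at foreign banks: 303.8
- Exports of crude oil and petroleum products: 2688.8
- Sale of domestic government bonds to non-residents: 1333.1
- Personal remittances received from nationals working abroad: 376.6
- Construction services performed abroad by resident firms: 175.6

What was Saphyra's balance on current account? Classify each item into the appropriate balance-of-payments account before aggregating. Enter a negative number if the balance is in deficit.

Goods: -1745.7 - 3251.7 - 923.1 + 2688.8 = -3231.7
Services: -497.6 + 175.6 = -322.0
Primary income: 146.0
Secondary income: 150.2 + 376.6 = 526.8
Current account = (-3231.7) + (-322.0) + 146.0 + 526.8 = -2880.9
(Excluded from the current account — financial account: new loans extended by domestic banks to foreign borrowers 1104.4, borrowing by resident firms from foreign banks 764.6, foreign purchases of domestic corporate bonds 1464.1, increase in resident deposits held at foreign banks 303.8, sale of domestic government bonds to non-residents 1333.1.)

-2880.9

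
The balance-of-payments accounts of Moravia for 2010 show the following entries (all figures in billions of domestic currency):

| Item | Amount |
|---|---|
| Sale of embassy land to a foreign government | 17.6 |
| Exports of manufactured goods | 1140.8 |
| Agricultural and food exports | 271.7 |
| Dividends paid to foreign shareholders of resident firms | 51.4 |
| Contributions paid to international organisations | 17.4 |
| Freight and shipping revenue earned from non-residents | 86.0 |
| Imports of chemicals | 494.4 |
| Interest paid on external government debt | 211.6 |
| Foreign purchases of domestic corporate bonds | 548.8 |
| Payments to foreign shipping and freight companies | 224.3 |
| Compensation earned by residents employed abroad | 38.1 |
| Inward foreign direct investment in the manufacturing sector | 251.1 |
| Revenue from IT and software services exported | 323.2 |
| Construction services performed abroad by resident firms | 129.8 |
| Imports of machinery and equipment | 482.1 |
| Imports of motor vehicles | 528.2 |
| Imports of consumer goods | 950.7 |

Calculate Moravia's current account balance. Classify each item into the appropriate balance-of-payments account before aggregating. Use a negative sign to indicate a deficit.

-970.5

Goods: -482.1 - 494.4 - 528.2 + 1140.8 + 271.7 - 950.7 = -1042.9
Services: 129.8 + 86.0 + 323.2 - 224.3 = 314.7
Primary income: 38.1 - 51.4 - 211.6 = -224.9
Secondary income: -17.4
Current account = (-1042.9) + 314.7 + (-224.9) + (-17.4) = -970.5
(Excluded from the current account — capital account: sale of embassy land to a foreign government 17.6; financial account: foreign purchases of domestic corporate bonds 548.8, inward foreign direct investment in the manufacturing sector 251.1.)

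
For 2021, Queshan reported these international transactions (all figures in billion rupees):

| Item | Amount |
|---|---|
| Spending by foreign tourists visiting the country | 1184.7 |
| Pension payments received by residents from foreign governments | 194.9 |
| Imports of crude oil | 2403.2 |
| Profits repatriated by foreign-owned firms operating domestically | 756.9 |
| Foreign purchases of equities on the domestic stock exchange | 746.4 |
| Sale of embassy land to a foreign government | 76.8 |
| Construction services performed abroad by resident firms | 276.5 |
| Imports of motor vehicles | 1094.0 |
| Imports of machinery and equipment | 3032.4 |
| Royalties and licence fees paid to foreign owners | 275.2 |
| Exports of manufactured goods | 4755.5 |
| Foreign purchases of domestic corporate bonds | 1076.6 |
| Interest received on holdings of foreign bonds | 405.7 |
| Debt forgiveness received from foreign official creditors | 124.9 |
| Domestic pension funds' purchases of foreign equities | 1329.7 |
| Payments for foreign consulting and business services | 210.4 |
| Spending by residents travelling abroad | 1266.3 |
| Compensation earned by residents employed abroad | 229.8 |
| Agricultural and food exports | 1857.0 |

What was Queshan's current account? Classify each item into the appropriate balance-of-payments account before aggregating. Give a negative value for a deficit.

Goods: -2403.2 + 1857.0 + 4755.5 - 3032.4 - 1094.0 = 82.9
Services: 276.5 + 1184.7 - 210.4 - 1266.3 - 275.2 = -290.7
Primary income: 405.7 + 229.8 - 756.9 = -121.4
Secondary income: 194.9
Current account = 82.9 + (-290.7) + (-121.4) + 194.9 = -134.3
(Excluded from the current account — financial account: foreign purchases of equities on the domestic stock exchange 746.4, foreign purchases of domestic corporate bonds 1076.6, domestic pension funds' purchases of foreign equities 1329.7; capital account: sale of embassy land to a foreign government 76.8, debt forgiveness received from foreign official creditors 124.9.)

-134.3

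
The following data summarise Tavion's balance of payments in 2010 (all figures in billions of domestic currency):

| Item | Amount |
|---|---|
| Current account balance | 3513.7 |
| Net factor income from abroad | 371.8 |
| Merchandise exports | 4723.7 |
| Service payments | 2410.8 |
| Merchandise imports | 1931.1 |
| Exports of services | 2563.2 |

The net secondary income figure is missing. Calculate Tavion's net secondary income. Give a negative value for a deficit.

Current account = goods balance + services balance + net primary income + net secondary income
Sum of the known components = 3316.8
Net secondary income = CA - (known components) = 3513.7 - 3316.8 = 196.9

196.9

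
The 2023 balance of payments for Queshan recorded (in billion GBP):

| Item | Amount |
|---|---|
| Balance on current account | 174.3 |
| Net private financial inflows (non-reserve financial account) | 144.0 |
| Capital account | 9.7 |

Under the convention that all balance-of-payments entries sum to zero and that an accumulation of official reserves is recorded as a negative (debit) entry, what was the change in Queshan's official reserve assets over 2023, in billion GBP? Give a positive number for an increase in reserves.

328.0

Official reserve transactions balance = -(174.3 + 9.7 + 144.0) = -328.0
An accumulation of reserves is recorded as a debit (negative entry), so the change in the stock of reserves is the negative of that balance.
Change in official reserves = -(-328.0) = 328.0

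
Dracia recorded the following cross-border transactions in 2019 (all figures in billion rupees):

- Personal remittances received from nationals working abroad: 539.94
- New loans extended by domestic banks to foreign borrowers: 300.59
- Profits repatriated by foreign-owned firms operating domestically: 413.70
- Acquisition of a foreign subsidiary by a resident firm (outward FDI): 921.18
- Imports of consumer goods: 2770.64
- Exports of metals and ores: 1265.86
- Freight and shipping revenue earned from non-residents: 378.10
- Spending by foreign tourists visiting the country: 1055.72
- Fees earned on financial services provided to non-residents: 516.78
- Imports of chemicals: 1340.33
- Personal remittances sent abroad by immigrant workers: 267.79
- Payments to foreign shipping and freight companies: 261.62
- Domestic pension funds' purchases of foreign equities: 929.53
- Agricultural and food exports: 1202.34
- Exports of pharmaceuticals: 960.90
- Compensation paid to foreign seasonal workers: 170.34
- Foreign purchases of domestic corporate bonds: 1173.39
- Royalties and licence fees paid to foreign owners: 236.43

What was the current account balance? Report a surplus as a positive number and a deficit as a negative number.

Goods: 960.90 - 2770.64 + 1202.34 - 1340.33 + 1265.86 = -681.87
Services: -261.62 + 378.10 + 1055.72 + 516.78 - 236.43 = 1452.55
Primary income: -170.34 - 413.70 = -584.04
Secondary income: -267.79 + 539.94 = 272.15
Current account = (-681.87) + 1452.55 + (-584.04) + 272.15 = 458.79
(Excluded from the current account — financial account: new loans extended by domestic banks to foreign borrowers 300.59, acquisition of a foreign subsidiary by a resident firm (outward FDI) 921.18, domestic pension funds' purchases of foreign equities 929.53, foreign purchases of domestic corporate bonds 1173.39.)

458.79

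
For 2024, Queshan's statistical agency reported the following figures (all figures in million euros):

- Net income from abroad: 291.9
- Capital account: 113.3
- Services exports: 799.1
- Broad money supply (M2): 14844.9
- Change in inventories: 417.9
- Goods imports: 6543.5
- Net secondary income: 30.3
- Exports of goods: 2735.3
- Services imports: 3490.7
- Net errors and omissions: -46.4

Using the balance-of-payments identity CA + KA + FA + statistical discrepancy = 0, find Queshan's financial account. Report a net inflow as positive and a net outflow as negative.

6110.7

Goods balance = 2735.3 - 6543.5 = -3808.2
Services balance = 799.1 - 3490.7 = -2691.6
Trade balance (goods + services) = -3808.2 + (-2691.6) = -6499.8
Net primary income = 291.9
Net secondary income = 30.3
Current account = -6499.8 + 291.9 + 30.3 = -6177.6
Financial account = -(-6177.6 + 113.3 + (-46.4)) = 6110.7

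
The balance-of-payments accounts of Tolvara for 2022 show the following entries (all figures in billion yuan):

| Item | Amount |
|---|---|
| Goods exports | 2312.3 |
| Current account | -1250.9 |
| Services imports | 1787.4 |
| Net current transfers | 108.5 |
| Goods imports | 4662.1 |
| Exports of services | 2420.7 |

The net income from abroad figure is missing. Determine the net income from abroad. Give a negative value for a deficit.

357.1

Current account = goods balance + services balance + net primary income + net secondary income
Sum of the known components = -1608.0
Net income from abroad = CA - (known components) = -1250.9 - (-1608.0) = 357.1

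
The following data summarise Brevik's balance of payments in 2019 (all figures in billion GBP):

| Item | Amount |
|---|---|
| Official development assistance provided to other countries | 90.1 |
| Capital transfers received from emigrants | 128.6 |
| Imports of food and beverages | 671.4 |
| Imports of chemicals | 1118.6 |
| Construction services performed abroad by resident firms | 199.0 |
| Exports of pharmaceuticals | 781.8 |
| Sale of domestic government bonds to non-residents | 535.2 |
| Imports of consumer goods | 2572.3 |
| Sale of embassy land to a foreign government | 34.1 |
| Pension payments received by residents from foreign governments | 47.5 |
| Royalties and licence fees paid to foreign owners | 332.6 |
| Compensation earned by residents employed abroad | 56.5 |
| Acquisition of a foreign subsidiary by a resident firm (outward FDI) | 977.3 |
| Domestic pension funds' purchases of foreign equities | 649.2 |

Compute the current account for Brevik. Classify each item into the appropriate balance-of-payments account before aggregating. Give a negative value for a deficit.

Goods: -671.4 - 1118.6 - 2572.3 + 781.8 = -3580.5
Services: 199.0 - 332.6 = -133.6
Primary income: 56.5
Secondary income: 47.5 - 90.1 = -42.6
Current account = (-3580.5) + (-133.6) + 56.5 + (-42.6) = -3700.2
(Excluded from the current account — capital account: capital transfers received from emigrants 128.6, sale of embassy land to a foreign government 34.1; financial account: sale of domestic government bonds to non-residents 535.2, acquisition of a foreign subsidiary by a resident firm (outward FDI) 977.3, domestic pension funds' purchases of foreign equities 649.2.)

-3700.2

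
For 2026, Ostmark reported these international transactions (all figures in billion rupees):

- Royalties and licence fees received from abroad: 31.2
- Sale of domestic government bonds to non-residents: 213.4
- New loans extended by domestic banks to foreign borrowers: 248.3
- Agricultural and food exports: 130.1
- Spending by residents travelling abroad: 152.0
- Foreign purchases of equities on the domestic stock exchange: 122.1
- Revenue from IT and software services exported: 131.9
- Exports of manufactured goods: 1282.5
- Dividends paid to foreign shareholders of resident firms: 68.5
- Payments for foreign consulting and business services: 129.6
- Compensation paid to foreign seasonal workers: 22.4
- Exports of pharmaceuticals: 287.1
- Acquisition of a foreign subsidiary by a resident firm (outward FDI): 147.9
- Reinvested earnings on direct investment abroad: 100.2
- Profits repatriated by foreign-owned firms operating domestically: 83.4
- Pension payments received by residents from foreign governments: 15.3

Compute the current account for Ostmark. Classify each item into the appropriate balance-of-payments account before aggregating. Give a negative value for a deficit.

Goods: 130.1 + 287.1 + 1282.5 = 1699.7
Services: -129.6 + 131.9 - 152.0 + 31.2 = -118.5
Primary income: -83.4 + 100.2 - 68.5 - 22.4 = -74.1
Secondary income: 15.3
Current account = 1699.7 + (-118.5) + (-74.1) + 15.3 = 1522.4
(Excluded from the current account — financial account: sale of domestic government bonds to non-residents 213.4, new loans extended by domestic banks to foreign borrowers 248.3, foreign purchases of equities on the domestic stock exchange 122.1, acquisition of a foreign subsidiary by a resident firm (outward FDI) 147.9.)

1522.4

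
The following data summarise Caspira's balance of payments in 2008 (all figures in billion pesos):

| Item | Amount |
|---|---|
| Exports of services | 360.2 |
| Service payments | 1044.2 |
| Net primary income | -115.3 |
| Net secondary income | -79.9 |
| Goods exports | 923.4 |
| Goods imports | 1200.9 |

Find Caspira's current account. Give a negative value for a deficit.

Goods balance = 923.4 - 1200.9 = -277.5
Services balance = 360.2 - 1044.2 = -684.0
Trade balance (goods + services) = -277.5 + (-684.0) = -961.5
Net primary income = -115.3
Net secondary income = -79.9
Current account = -961.5 + (-115.3) + (-79.9) = -1156.7

-1156.7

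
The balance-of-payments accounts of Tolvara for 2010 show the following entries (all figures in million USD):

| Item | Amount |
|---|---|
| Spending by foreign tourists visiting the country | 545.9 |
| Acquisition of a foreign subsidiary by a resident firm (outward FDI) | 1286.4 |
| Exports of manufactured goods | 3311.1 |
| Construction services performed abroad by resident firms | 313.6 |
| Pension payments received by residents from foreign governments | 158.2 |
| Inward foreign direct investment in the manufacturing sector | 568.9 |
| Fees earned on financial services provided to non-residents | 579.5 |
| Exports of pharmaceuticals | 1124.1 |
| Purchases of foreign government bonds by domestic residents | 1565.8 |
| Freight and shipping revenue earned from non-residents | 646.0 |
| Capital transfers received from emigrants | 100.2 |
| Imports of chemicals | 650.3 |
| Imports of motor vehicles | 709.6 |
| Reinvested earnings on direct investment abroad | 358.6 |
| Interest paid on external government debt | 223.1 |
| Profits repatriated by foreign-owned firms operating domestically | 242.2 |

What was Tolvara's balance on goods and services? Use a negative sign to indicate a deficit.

5160.3

Goods: -709.6 + 3311.1 - 650.3 + 1124.1 = 3075.3
Services: 646.0 + 545.9 + 313.6 + 579.5 = 2085.0
Trade balance = 3075.3 + 2085.0 = 5160.3
(Excluded from the trade balance — financial account: acquisition of a foreign subsidiary by a resident firm (outward FDI) 1286.4, inward foreign direct investment in the manufacturing sector 568.9, purchases of foreign government bonds by domestic residents 1565.8; secondary income: pension payments received by residents from foreign governments 158.2; capital account: capital transfers received from emigrants 100.2; primary income: reinvested earnings on direct investment abroad 358.6, interest paid on external government debt 223.1, profits repatriated by foreign-owned firms operating domestically 242.2.)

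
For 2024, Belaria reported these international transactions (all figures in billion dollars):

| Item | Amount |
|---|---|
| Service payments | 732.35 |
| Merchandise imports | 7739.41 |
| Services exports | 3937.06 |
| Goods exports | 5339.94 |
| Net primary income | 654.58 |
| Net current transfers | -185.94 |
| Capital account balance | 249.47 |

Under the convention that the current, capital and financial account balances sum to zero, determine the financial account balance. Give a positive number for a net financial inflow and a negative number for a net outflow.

-1523.35

Goods balance = 5339.94 - 7739.41 = -2399.47
Services balance = 3937.06 - 732.35 = 3204.71
Trade balance (goods + services) = -2399.47 + 3204.71 = 805.24
Net primary income = 654.58
Net secondary income = -185.94
Current account = 805.24 + 654.58 + (-185.94) = 1273.88
Financial account = -(1273.88 + 249.47) = -1523.35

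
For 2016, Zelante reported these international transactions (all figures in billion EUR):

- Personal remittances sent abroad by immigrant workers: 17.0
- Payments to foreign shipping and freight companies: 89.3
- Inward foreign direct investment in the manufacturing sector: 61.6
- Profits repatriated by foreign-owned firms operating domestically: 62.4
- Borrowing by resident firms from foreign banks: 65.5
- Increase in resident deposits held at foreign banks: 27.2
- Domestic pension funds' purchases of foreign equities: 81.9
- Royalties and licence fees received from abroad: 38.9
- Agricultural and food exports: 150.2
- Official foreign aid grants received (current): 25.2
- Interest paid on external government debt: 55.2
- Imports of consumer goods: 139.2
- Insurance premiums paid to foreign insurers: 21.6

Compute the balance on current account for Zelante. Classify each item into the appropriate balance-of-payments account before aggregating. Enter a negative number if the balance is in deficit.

Goods: 150.2 - 139.2 = 11.0
Services: -89.3 - 21.6 + 38.9 = -72.0
Primary income: -62.4 - 55.2 = -117.6
Secondary income: -17.0 + 25.2 = 8.2
Current account = 11.0 + (-72.0) + (-117.6) + 8.2 = -170.4
(Excluded from the current account — financial account: inward foreign direct investment in the manufacturing sector 61.6, borrowing by resident firms from foreign banks 65.5, increase in resident deposits held at foreign banks 27.2, domestic pension funds' purchases of foreign equities 81.9.)

-170.4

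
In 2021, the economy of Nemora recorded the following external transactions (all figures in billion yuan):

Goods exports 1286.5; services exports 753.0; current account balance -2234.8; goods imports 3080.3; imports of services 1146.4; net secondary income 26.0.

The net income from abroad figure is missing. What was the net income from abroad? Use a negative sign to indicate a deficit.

Current account = goods balance + services balance + net primary income + net secondary income
Sum of the known components = -2161.2
Net income from abroad = CA - (known components) = -2234.8 - (-2161.2) = -73.6

-73.6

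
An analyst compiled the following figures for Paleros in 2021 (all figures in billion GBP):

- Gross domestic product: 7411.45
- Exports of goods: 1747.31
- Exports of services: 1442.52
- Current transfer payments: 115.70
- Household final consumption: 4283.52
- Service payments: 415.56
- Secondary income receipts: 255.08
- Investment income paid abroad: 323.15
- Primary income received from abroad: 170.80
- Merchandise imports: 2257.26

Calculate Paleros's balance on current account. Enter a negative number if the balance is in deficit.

504.04

Goods balance = 1747.31 - 2257.26 = -509.95
Services balance = 1442.52 - 415.56 = 1026.96
Trade balance (goods + services) = -509.95 + 1026.96 = 517.01
Net primary income = 170.80 - 323.15 = -152.35
Net secondary income = 255.08 - 115.70 = 139.38
Current account = 517.01 + (-152.35) + 139.38 = 504.04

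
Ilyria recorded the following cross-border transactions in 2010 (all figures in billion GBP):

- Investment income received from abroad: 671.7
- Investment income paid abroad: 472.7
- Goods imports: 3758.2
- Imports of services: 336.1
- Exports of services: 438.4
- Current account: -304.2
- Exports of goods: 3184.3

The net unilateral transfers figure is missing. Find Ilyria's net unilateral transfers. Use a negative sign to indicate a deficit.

Current account = goods balance + services balance + net primary income + net secondary income
Sum of the known components = -272.6
Net unilateral transfers = CA - (known components) = -304.2 - (-272.6) = -31.6

-31.6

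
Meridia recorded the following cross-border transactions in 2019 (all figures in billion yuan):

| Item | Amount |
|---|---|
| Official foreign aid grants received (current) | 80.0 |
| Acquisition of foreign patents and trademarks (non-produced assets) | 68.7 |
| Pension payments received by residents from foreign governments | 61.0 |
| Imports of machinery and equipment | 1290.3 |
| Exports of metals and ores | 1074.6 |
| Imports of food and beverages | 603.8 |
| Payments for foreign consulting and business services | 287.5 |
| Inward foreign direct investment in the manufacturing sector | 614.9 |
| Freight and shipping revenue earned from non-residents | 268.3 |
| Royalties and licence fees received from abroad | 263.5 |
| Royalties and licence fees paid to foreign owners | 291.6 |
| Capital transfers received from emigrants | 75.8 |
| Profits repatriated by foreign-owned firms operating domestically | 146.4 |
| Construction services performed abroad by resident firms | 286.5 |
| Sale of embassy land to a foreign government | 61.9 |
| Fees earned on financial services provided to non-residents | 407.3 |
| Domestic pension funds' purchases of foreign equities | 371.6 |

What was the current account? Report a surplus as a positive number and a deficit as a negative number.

-178.4

Goods: 1074.6 - 603.8 - 1290.3 = -819.5
Services: 268.3 - 291.6 - 287.5 + 407.3 + 286.5 + 263.5 = 646.5
Primary income: -146.4
Secondary income: 80.0 + 61.0 = 141.0
Current account = (-819.5) + 646.5 + (-146.4) + 141.0 = -178.4
(Excluded from the current account — capital account: acquisition of foreign patents and trademarks (non-produced assets) 68.7, capital transfers received from emigrants 75.8, sale of embassy land to a foreign government 61.9; financial account: inward foreign direct investment in the manufacturing sector 614.9, domestic pension funds' purchases of foreign equities 371.6.)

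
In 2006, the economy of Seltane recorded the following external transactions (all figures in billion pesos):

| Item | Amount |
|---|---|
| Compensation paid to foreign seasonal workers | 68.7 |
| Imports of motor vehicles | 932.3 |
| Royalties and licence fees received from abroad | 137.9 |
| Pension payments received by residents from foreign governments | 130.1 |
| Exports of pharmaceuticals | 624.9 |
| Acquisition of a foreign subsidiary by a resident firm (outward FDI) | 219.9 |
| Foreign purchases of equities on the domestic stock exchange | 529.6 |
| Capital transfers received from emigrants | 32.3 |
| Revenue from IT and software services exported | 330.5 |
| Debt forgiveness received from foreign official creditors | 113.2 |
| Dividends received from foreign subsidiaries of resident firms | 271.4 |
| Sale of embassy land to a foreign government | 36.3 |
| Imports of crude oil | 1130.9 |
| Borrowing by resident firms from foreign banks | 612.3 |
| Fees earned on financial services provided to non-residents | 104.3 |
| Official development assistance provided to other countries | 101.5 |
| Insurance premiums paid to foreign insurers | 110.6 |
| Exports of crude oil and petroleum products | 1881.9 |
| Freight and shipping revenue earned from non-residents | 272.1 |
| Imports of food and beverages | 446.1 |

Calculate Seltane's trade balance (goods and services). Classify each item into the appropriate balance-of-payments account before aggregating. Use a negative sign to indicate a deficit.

Goods: -446.1 + 624.9 - 932.3 - 1130.9 + 1881.9 = -2.5
Services: -110.6 + 272.1 + 137.9 + 330.5 + 104.3 = 734.2
Trade balance = -2.5 + 734.2 = 731.7
(Excluded from the trade balance — primary income: compensation paid to foreign seasonal workers 68.7, dividends received from foreign subsidiaries of resident firms 271.4; secondary income: pension payments received by residents from foreign governments 130.1, official development assistance provided to other countries 101.5; financial account: acquisition of a foreign subsidiary by a resident firm (outward FDI) 219.9, foreign purchases of equities on the domestic stock exchange 529.6, borrowing by resident firms from foreign banks 612.3; capital account: capital transfers received from emigrants 32.3, debt forgiveness received from foreign official creditors 113.2, sale of embassy land to a foreign government 36.3.)

731.7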